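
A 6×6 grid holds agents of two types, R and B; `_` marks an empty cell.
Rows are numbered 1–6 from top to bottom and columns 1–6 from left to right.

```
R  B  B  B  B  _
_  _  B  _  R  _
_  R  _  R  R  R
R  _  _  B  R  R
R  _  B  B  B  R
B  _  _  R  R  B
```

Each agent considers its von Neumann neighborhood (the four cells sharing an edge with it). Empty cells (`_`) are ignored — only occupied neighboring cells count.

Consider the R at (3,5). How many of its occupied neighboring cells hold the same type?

Occupied neighbors of (3,5): (2,5)=R, (4,5)=R, (3,4)=R, (3,6)=R.
Same type (R): 4 of 4.

4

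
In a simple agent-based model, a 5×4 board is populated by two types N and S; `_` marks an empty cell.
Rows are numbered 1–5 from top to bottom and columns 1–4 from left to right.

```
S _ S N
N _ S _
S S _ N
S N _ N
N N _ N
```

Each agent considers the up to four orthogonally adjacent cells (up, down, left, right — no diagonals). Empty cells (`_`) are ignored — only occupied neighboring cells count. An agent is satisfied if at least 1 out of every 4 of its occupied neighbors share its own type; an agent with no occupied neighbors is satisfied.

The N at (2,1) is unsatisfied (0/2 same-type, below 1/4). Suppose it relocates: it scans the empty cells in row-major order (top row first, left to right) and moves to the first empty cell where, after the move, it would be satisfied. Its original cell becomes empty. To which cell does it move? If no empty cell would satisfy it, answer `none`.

(2,4)

Vacating (2,1). Empty cells in order:
  (1,2): 0/2 same-type → still unsatisfied.
  (2,2): 0/2 same-type → still unsatisfied.
  (2,4): 2/3 same-type → satisfied — stop here.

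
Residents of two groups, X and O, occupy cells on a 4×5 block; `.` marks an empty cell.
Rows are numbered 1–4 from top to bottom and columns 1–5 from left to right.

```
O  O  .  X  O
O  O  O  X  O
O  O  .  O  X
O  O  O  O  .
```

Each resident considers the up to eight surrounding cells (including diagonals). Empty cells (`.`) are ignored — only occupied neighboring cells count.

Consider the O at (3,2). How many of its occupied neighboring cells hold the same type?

7

Occupied neighbors of (3,2): (2,1)=O, (2,2)=O, (2,3)=O, (3,1)=O, (4,1)=O, (4,2)=O, (4,3)=O.
Same type (O): 7 of 7.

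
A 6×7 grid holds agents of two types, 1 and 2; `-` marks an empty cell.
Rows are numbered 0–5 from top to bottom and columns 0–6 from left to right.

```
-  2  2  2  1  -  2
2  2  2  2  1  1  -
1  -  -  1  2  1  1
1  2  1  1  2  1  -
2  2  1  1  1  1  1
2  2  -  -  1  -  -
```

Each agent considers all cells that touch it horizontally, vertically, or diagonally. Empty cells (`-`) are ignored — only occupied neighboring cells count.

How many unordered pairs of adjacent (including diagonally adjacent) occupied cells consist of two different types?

31

Scan each occupied cell's neighbors to the right and below (and the two forward diagonals) so each pair is counted once.
Row 0: 2(0,1)–2(0,2)= 2(0,1)–2(1,1)= 2(0,1)–2(1,2)= 2(0,1)–2(1,0)= 2(0,2)–2(0,3)= 2(0,2)–2(1,2)= 2(0,2)–2(1,3)= 2(0,2)–2(1,1)= 2(0,3)–1(0,4)≠ 2(0,3)–2(1,3)= 2(0,3)–1(1,4)≠ 2(0,3)–2(1,2)= 1(0,4)–1(1,4)= 1(0,4)–1(1,5)= 1(0,4)–2(1,3)≠ 2(0,6)–1(1,5)≠  → 4/16 unlike.
Row 1: 2(1,0)–2(1,1)= 2(1,0)–1(2,0)≠ 2(1,1)–2(1,2)= 2(1,1)–1(2,0)≠ 2(1,2)–2(1,3)= 2(1,2)–1(2,3)≠ 2(1,3)–1(1,4)≠ 2(1,3)–1(2,3)≠ 2(1,3)–2(2,4)= 1(1,4)–1(1,5)= 1(1,4)–2(2,4)≠ 1(1,4)–1(2,5)= 1(1,4)–1(2,3)= 1(1,5)–1(2,5)= 1(1,5)–1(2,6)= 1(1,5)–2(2,4)≠  → 7/16 unlike.
Row 2: 1(2,0)–1(3,0)= 1(2,0)–2(3,1)≠ 1(2,3)–2(2,4)≠ 1(2,3)–1(3,3)= 1(2,3)–2(3,4)≠ 1(2,3)–1(3,2)= 2(2,4)–1(2,5)≠ 2(2,4)–2(3,4)= 2(2,4)–1(3,5)≠ 2(2,4)–1(3,3)≠ 1(2,5)–1(2,6)= 1(2,5)–1(3,5)= 1(2,5)–2(3,4)≠ 1(2,6)–1(3,5)=  → 7/14 unlike.
Row 3: 1(3,0)–2(3,1)≠ 1(3,0)–2(4,0)≠ 1(3,0)–2(4,1)≠ 2(3,1)–1(3,2)≠ 2(3,1)–2(4,1)= 2(3,1)–1(4,2)≠ 2(3,1)–2(4,0)= 1(3,2)–1(3,3)= 1(3,2)–1(4,2)= 1(3,2)–1(4,3)= 1(3,2)–2(4,1)≠ 1(3,3)–2(3,4)≠ 1(3,3)–1(4,3)= 1(3,3)–1(4,4)= 1(3,3)–1(4,2)= 2(3,4)–1(3,5)≠ 2(3,4)–1(4,4)≠ 2(3,4)–1(4,5)≠ 2(3,4)–1(4,3)≠ 1(3,5)–1(4,5)= 1(3,5)–1(4,6)= 1(3,5)–1(4,4)=  → 11/22 unlike.
Row 4: 2(4,0)–2(4,1)= 2(4,0)–2(5,0)= 2(4,0)–2(5,1)= 2(4,1)–1(4,2)≠ 2(4,1)–2(5,1)= 2(4,1)–2(5,0)= 1(4,2)–1(4,3)= 1(4,2)–2(5,1)≠ 1(4,3)–1(4,4)= 1(4,3)–1(5,4)= 1(4,4)–1(4,5)= 1(4,4)–1(5,4)= 1(4,5)–1(4,6)= 1(4,5)–1(5,4)=  → 2/14 unlike.
Row 5: 2(5,0)–2(5,1)=  → 0/1 unlike.
Total adjacent occupied pairs: 83; unlike-type pairs: 31.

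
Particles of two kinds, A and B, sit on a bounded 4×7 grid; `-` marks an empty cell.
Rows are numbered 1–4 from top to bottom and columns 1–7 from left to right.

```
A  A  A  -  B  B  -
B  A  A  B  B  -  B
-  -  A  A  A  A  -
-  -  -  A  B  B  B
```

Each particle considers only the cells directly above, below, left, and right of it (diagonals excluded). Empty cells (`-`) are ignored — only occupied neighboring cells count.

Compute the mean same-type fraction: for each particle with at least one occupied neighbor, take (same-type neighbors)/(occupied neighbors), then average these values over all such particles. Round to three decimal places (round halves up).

(1,1)A 1/2
(1,2)A 3/3
(1,3)A 2/2
(1,5)B 2/2
(1,6)B 1/1
(2,1)B 0/2
(2,2)A 2/3
(2,3)A 3/4
(2,4)B 1/3
(2,5)B 2/3
(2,7)B — no occupied neighbors
(3,3)A 2/2
(3,4)A 3/4
(3,5)A 2/4
(3,6)A 1/2
(4,4)A 1/2
(4,5)B 1/3
(4,6)B 2/3
(4,7)B 1/1
Sum over 18 particles: 1/2 + 3/3 + 2/2 + 2/2 + 1/1 + 0/2 + 2/3 + 3/4 + 1/3 + 2/3 + 2/2 + 3/4 + 2/4 + 1/2 + 1/2 + 1/3 + 2/3 + 1/1 = 73/6; mean = 73/6 ÷ 18 = 73/108 = 0.675925… → 0.676.

0.676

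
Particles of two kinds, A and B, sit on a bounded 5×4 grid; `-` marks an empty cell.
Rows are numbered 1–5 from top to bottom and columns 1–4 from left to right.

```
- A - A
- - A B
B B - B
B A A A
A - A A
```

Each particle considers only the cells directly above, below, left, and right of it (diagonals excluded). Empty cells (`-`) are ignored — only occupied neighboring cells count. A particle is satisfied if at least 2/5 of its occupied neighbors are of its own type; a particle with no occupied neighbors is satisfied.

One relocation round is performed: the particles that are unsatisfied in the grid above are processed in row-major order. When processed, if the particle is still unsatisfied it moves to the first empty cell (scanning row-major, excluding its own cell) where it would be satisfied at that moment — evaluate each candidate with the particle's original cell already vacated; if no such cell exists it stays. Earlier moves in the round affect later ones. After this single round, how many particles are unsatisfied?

0

Initially unsatisfied (in order): (1,4), (2,3), (2,4), (4,1), (4,2), (5,1).
  (1,4) → (1,1).
  (2,3) → (1,3).
  (2,4): now satisfied by earlier moves; stays.
  (4,1) → (1,4).
  (4,2): now satisfied by earlier moves; stays.
  (5,1): now satisfied by earlier moves; stays.
Resulting grid:
A A A B
- - - B
B B - B
- A A A
A - A A
All satisfied now.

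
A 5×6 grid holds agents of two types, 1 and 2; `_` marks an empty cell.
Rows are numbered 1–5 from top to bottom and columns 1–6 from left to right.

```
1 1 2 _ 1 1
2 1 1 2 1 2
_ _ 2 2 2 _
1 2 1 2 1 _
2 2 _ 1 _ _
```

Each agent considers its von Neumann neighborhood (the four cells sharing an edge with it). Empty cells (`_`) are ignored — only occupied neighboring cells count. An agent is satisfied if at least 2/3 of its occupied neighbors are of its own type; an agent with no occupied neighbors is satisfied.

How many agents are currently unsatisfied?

17

Row 1: (1,1)1 1/2 ✗ · (1,2)1 2/3 ✓ · (1,3)2 0/2 ✗ · (1,5)1 2/2 ✓ · (1,6)1 1/2 ✗
Row 2: (2,1)2 0/2 ✗ · (2,2)1 2/3 ✓ · (2,3)1 1/4 ✗ · (2,4)2 1/3 ✗ · (2,5)1 1/4 ✗ · (2,6)2 0/2 ✗
Row 3: (3,3)2 1/3 ✗ · (3,4)2 4/4 ✓ · (3,5)2 1/3 ✗
Row 4: (4,1)1 0/2 ✗ · (4,2)2 1/3 ✗ · (4,3)1 0/3 ✗ · (4,4)2 1/4 ✗ · (4,5)1 0/2 ✗
Row 5: (5,1)2 1/2 ✗ · (5,2)2 2/2 ✓ · (5,4)1 0/1 ✗
Unsatisfied: (1,1), (1,3), (1,6), (2,1), (2,3), (2,4), (2,5), (2,6), (3,3), (3,5), (4,1), (4,2), (4,3), (4,4), (4,5), (5,1), (5,4) — 17 in total.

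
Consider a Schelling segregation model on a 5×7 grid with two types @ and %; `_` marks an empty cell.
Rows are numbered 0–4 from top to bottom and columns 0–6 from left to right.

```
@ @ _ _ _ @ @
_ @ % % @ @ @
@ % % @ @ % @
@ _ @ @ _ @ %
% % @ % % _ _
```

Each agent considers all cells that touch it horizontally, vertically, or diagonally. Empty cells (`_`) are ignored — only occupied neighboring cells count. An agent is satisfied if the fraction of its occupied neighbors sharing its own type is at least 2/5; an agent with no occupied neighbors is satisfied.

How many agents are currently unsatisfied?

(0,0)@ 2/2 ok
(0,1)@ 2/3 ok
(0,5)@ 4/4 ok
(0,6)@ 3/3 ok
(1,1)@ 3/6 ok
(1,2)% 3/6 ok
(1,3)% 2/5 ok
(1,4)@ 4/6 ok
(1,5)@ 6/7 ok
(1,6)@ 4/5 ok
(2,0)@ 2/3 ok
(2,1)% 2/6 unhappy
(2,2)% 3/7 ok
(2,3)@ 4/7 ok
(2,4)@ 5/7 ok
(2,5)% 1/7 unhappy
(2,6)@ 3/5 ok
(3,0)@ 1/4 unhappy
(3,2)@ 3/7 ok
(3,3)@ 4/7 ok
(3,5)@ 2/5 ok
(3,6)% 1/3 unhappy
(4,0)% 1/2 ok
(4,1)% 1/4 unhappy
(4,2)@ 2/4 ok
(4,3)% 1/4 unhappy
(4,4)% 1/3 unhappy
Unsatisfied: (2,1), (2,5), (3,0), (3,6), (4,1), (4,3), (4,4) — 7 in total.

7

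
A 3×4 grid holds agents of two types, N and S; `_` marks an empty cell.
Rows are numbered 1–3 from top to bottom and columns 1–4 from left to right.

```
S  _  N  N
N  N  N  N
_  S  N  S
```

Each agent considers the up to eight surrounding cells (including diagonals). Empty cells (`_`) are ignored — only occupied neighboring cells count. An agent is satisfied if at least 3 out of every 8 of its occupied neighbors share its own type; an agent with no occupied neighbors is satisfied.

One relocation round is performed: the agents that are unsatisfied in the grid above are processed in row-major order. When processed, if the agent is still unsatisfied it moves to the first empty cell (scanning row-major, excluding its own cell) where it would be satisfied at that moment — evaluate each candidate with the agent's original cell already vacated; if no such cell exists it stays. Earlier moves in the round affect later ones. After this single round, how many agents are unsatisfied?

Initially unsatisfied (in order): (1,1), (2,1), (3,2), (3,4).
  (1,1): no empty cell satisfies it; stays.
  (2,1) → (1,2).
  (3,2): no empty cell satisfies it; stays.
  (3,4) → (2,1).
Resulting grid:
S N N N
S N N N
_ S N _
Unsatisfied now: (1,1), (3,2).

2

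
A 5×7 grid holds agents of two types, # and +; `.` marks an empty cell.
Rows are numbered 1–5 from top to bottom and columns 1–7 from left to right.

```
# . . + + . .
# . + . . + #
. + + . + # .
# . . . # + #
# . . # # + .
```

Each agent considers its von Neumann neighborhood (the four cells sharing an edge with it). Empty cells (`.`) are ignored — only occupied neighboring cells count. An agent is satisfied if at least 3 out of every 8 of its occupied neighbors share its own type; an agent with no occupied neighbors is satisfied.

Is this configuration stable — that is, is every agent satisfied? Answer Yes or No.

No

Row 1: (1,1)# 1/1 ok · (1,4)+ 1/1 ok · (1,5)+ 1/1 ok
Row 2: (2,1)# 1/1 ok · (2,3)+ 1/1 ok · (2,6)+ 0/2 unhappy · (2,7)# 0/1 unhappy
Row 3: (3,2)+ 1/1 ok · (3,3)+ 2/2 ok · (3,5)+ 0/2 unhappy · (3,6)# 0/3 unhappy
Row 4: (4,1)# 1/1 ok · (4,5)# 1/3 unhappy · (4,6)+ 1/4 unhappy · (4,7)# 0/1 unhappy
Row 5: (5,1)# 1/1 ok · (5,4)# 1/1 ok · (5,5)# 2/3 ok · (5,6)+ 1/2 ok
For instance (2,6) has only 0/2 same-type neighbors, below 3/8.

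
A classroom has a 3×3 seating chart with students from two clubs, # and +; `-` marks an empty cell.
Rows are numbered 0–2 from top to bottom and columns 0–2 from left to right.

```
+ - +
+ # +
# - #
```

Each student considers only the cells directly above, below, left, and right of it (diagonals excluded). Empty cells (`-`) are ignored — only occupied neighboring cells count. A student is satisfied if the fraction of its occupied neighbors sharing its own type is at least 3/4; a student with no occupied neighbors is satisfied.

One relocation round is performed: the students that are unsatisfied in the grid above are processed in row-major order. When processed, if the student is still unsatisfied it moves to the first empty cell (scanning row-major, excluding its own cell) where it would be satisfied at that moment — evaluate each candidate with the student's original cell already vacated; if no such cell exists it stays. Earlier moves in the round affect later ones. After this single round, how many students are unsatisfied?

2

Initially unsatisfied (in order): (1,0), (1,1), (1,2), (2,0), (2,2).
  (1,0): no empty cell satisfies it; stays.
  (1,1) → (2,1).
  (1,2) → (0,1).
  (2,0): no empty cell satisfies it; stays.
  (2,2): now satisfied by earlier moves; stays.
Resulting grid:
+ + +
+ - -
# # #
Unsatisfied now: (1,0), (2,0).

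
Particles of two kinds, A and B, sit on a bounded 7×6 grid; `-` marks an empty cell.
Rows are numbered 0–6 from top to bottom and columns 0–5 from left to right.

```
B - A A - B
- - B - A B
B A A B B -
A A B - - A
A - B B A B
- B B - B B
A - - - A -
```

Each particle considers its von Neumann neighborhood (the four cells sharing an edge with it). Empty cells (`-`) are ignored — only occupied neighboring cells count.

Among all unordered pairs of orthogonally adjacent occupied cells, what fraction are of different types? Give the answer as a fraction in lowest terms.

Scan each occupied cell's neighbors to the right and below so each pair is counted once.
From row 0: 1 unlike of 3 pairs (running 1/3).
From row 1: 3 unlike of 3 pairs (running 4/6).
From row 2: 4 unlike of 7 pairs (running 8/13).
From row 3: 2 unlike of 5 pairs (running 10/18).
From row 4: 3 unlike of 6 pairs (running 13/24).
From row 5: 1 unlike of 3 pairs (running 14/27).
Total adjacent occupied pairs: 27; unlike-type pairs: 14.
14/27 is already in lowest terms.

14/27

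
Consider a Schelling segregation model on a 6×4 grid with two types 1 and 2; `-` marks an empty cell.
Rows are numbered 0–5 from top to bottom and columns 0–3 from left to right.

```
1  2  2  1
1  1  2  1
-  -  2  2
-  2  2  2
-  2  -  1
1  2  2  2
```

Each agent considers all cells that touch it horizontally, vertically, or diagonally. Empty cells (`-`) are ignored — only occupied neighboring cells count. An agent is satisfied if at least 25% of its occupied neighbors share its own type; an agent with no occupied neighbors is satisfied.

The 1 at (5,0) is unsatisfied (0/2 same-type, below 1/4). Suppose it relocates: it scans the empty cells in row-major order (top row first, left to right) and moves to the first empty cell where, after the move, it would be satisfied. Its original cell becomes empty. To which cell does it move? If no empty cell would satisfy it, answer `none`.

(2,0)

Vacating (5,0). Empty cells in order:
  (2,0): 2/3 same-type → satisfied — stop here.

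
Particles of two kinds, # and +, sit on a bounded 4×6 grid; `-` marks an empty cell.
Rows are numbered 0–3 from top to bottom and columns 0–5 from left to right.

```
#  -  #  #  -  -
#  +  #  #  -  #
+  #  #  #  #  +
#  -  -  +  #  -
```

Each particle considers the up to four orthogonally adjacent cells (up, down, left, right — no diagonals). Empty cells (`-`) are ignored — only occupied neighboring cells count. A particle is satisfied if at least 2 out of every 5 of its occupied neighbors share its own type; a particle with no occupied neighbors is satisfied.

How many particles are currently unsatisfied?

8

Row 0: (0,0)# 1/1 ✓ · (0,2)# 2/2 ✓ · (0,3)# 2/2 ✓
Row 1: (1,0)# 1/3 ✗ · (1,1)+ 0/3 ✗ · (1,2)# 3/4 ✓ · (1,3)# 3/3 ✓ · (1,5)# 0/1 ✗
Row 2: (2,0)+ 0/3 ✗ · (2,1)# 1/3 ✗ · (2,2)# 3/3 ✓ · (2,3)# 3/4 ✓ · (2,4)# 2/3 ✓ · (2,5)+ 0/2 ✗
Row 3: (3,0)# 0/1 ✗ · (3,3)+ 0/2 ✗ · (3,4)# 1/2 ✓
Unsatisfied: (1,0), (1,1), (1,5), (2,0), (2,1), (2,5), (3,0), (3,3) — 8 in total.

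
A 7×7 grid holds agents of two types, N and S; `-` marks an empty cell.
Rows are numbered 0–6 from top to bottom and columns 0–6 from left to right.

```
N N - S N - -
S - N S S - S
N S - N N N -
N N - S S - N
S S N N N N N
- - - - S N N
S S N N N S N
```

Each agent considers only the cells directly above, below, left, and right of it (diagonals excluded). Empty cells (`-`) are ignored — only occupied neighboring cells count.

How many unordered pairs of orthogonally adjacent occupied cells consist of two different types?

23

Scan each occupied cell's neighbors to the right and below so each pair is counted once.
Row 0: N(0,0)–N(0,1)= N(0,0)–S(1,0)≠ S(0,3)–N(0,4)≠ S(0,3)–S(1,3)= N(0,4)–S(1,4)≠  → 3/5 unlike.
Row 1: S(1,0)–N(2,0)≠ N(1,2)–S(1,3)≠ S(1,3)–S(1,4)= S(1,3)–N(2,3)≠ S(1,4)–N(2,4)≠  → 4/5 unlike.
Row 2: N(2,0)–S(2,1)≠ N(2,0)–N(3,0)= S(2,1)–N(3,1)≠ N(2,3)–N(2,4)= N(2,3)–S(3,3)≠ N(2,4)–N(2,5)= N(2,4)–S(3,4)≠  → 4/7 unlike.
Row 3: N(3,0)–N(3,1)= N(3,0)–S(4,0)≠ N(3,1)–S(4,1)≠ S(3,3)–S(3,4)= S(3,3)–N(4,3)≠ S(3,4)–N(4,4)≠ N(3,6)–N(4,6)=  → 4/7 unlike.
Row 4: S(4,0)–S(4,1)= S(4,1)–N(4,2)≠ N(4,2)–N(4,3)= N(4,3)–N(4,4)= N(4,4)–N(4,5)= N(4,4)–S(5,4)≠ N(4,5)–N(4,6)= N(4,5)–N(5,5)= N(4,6)–N(5,6)=  → 2/9 unlike.
Row 5: S(5,4)–N(5,5)≠ S(5,4)–N(6,4)≠ N(5,5)–N(5,6)= N(5,5)–S(6,5)≠ N(5,6)–N(6,6)=  → 3/5 unlike.
Row 6: S(6,0)–S(6,1)= S(6,1)–N(6,2)≠ N(6,2)–N(6,3)= N(6,3)–N(6,4)= N(6,4)–S(6,5)≠ S(6,5)–N(6,6)≠  → 3/6 unlike.
Total adjacent occupied pairs: 44; unlike-type pairs: 23.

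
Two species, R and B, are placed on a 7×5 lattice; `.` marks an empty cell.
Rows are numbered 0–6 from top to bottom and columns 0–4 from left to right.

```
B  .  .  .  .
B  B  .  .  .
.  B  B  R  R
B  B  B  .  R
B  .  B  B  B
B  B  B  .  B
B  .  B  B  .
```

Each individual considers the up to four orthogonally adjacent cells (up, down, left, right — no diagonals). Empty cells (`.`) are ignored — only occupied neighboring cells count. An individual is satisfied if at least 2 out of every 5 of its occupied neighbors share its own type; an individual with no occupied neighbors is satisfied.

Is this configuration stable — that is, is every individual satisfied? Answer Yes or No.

(0,0)B 1/1 ok
(1,0)B 2/2 ok
(1,1)B 2/2 ok
(2,1)B 3/3 ok
(2,2)B 2/3 ok
(2,3)R 1/2 ok
(2,4)R 2/2 ok
(3,0)B 2/2 ok
(3,1)B 3/3 ok
(3,2)B 3/3 ok
(3,4)R 1/2 ok
(4,0)B 2/2 ok
(4,2)B 3/3 ok
(4,3)B 2/2 ok
(4,4)B 2/3 ok
(5,0)B 3/3 ok
(5,1)B 2/2 ok
(5,2)B 3/3 ok
(5,4)B 1/1 ok
(6,0)B 1/1 ok
(6,2)B 2/2 ok
(6,3)B 1/1 ok
All meet the threshold, so the configuration is stable.

Yes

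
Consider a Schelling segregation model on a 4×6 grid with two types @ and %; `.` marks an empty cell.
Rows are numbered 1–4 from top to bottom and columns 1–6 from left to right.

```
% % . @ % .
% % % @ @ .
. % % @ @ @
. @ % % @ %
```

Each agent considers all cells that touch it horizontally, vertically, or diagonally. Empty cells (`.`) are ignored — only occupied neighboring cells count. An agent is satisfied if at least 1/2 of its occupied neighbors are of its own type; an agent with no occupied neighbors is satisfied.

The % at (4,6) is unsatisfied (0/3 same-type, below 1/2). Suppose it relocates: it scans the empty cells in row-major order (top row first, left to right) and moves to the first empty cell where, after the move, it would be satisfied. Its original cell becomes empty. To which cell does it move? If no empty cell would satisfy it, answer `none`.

(1,3)

Vacating (4,6). Empty cells in order:
  (1,3): 3/5 same-type → satisfied — stop here.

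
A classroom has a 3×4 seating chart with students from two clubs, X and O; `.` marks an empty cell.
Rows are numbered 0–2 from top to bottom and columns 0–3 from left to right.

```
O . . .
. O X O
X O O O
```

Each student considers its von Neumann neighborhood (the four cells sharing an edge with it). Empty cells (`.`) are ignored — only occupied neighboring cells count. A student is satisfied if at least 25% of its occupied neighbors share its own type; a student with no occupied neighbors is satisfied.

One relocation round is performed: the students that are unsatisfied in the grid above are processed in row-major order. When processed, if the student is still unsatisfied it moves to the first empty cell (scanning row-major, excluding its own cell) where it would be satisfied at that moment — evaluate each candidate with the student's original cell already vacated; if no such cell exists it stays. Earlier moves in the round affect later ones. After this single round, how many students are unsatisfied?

Initially unsatisfied (in order): (1,2), (2,0).
  (1,2) → (0,2).
  (2,0) → (0,1).
Resulting grid:
O X X .
. O . O
. O O O
Unsatisfied now: (0,0).

1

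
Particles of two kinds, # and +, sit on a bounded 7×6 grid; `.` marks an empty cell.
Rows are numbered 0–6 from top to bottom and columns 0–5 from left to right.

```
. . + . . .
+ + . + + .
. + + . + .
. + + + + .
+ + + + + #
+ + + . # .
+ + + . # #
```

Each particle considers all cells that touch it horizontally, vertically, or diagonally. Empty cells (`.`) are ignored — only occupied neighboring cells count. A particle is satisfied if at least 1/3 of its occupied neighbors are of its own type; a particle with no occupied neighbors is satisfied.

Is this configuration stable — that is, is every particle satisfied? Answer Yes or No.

Row 0: (0,2)+ 2/2 satisfied
Row 1: (1,0)+ 2/2 satisfied · (1,1)+ 4/4 satisfied · (1,3)+ 4/4 satisfied · (1,4)+ 2/2 satisfied
Row 2: (2,1)+ 5/5 satisfied · (2,2)+ 6/6 satisfied · (2,4)+ 4/4 satisfied
Row 3: (3,1)+ 6/6 satisfied · (3,2)+ 7/7 satisfied · (3,3)+ 7/7 satisfied · (3,4)+ 4/5 satisfied
Row 4: (4,0)+ 4/4 satisfied · (4,1)+ 7/7 satisfied · (4,2)+ 7/7 satisfied · (4,3)+ 6/7 satisfied · (4,4)+ 3/5 satisfied · (4,5)# 1/3 satisfied
Row 5: (5,0)+ 5/5 satisfied · (5,1)+ 8/8 satisfied · (5,2)+ 6/6 satisfied · (5,4)# 3/5 satisfied
Row 6: (6,0)+ 3/3 satisfied · (6,1)+ 5/5 satisfied · (6,2)+ 3/3 satisfied · (6,4)# 2/2 satisfied · (6,5)# 2/2 satisfied
All meet the threshold, so the configuration is stable.

Yes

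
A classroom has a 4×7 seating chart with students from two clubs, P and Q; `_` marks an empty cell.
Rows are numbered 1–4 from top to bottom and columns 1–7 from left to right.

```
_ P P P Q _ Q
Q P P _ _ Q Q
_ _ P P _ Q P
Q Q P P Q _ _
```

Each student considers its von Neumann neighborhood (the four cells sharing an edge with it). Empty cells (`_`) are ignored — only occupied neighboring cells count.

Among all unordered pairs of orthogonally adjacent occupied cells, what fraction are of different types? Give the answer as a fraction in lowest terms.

3/10

Scan each occupied cell's neighbors to the right and below so each pair is counted once.
From row 1: 1 unlike of 6 pairs (running 1/6).
From row 2: 2 unlike of 6 pairs (running 3/12).
From row 3: 1 unlike of 4 pairs (running 4/16).
From row 4: 2 unlike of 4 pairs (running 6/20).
Total adjacent occupied pairs: 20; unlike-type pairs: 6.
6/20 reduces to 3/10.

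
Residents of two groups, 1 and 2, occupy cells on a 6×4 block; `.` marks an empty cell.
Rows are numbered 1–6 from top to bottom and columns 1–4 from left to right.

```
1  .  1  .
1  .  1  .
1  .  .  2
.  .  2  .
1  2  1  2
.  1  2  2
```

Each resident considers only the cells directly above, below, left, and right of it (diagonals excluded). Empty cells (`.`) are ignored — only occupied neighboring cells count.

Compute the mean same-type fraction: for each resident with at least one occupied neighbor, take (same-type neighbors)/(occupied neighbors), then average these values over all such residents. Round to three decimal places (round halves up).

0.526

Row 1: (1,1)1 1/1 · (1,3)1 1/1
Row 2: (2,1)1 2/2 · (2,3)1 1/1
Row 3: (3,1)1 1/1 · (3,4)2 — no occupied neighbors
Row 4: (4,3)2 0/1
Row 5: (5,1)1 0/1 · (5,2)2 0/3 · (5,3)1 0/4 · (5,4)2 1/2
Row 6: (6,2)1 0/2 · (6,3)2 1/3 · (6,4)2 2/2
Sum over 13 residents: 1/1 + 1/1 + 2/2 + 1/1 + 1/1 + 0/1 + 0/1 + 0/3 + 0/4 + 1/2 + 0/2 + 1/3 + 2/2 = 41/6; mean = 41/6 ÷ 13 = 41/78 = 0.525641… → 0.526.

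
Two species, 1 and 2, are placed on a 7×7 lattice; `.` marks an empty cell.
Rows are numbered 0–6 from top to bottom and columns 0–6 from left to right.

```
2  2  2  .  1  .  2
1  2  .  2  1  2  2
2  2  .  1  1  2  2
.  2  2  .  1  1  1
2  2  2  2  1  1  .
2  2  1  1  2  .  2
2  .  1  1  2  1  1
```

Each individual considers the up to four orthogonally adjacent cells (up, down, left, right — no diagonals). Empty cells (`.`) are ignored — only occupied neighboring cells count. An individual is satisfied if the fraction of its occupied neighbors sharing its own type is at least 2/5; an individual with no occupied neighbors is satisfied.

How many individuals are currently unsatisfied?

6

(0,0)2 1/2 ok
(0,1)2 3/3 ok
(0,2)2 1/1 ok
(0,4)1 1/1 ok
(0,6)2 1/1 ok
(1,0)1 0/3 unhappy
(1,1)2 2/3 ok
(1,3)2 0/2 unhappy
(1,4)1 2/4 ok
(1,5)2 2/3 ok
(1,6)2 3/3 ok
(2,0)2 1/2 ok
(2,1)2 3/3 ok
(2,3)1 1/2 ok
(2,4)1 3/4 ok
(2,5)2 2/4 ok
(2,6)2 2/3 ok
(3,1)2 3/3 ok
(3,2)2 2/2 ok
(3,4)1 3/3 ok
(3,5)1 3/4 ok
(3,6)1 1/2 ok
(4,0)2 2/2 ok
(4,1)2 4/4 ok
(4,2)2 3/4 ok
(4,3)2 1/3 unhappy
(4,4)1 2/4 ok
(4,5)1 2/2 ok
(5,0)2 3/3 ok
(5,1)2 2/3 ok
(5,2)1 2/4 ok
(5,3)1 2/4 ok
(5,4)2 1/3 unhappy
(5,6)2 0/1 unhappy
(6,0)2 1/1 ok
(6,2)1 2/2 ok
(6,3)1 2/3 ok
(6,4)2 1/3 unhappy
(6,5)1 1/2 ok
(6,6)1 1/2 ok
Unsatisfied: (1,0), (1,3), (4,3), (5,4), (5,6), (6,4) — 6 in total.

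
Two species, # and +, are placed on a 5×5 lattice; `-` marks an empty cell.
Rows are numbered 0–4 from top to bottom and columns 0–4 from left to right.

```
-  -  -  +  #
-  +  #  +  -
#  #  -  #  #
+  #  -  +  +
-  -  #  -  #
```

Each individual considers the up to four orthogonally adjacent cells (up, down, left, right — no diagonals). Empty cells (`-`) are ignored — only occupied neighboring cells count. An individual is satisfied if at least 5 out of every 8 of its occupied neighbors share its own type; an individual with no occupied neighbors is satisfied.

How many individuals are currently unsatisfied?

(0,3)+ 1/2 not
(0,4)# 0/1 not
(1,1)+ 0/2 not
(1,2)# 0/2 not
(1,3)+ 1/3 not
(2,0)# 1/2 not
(2,1)# 2/3 satisfied
(2,3)# 1/3 not
(2,4)# 1/2 not
(3,0)+ 0/2 not
(3,1)# 1/2 not
(3,3)+ 1/2 not
(3,4)+ 1/3 not
(4,2)# 0/0 satisfied
(4,4)# 0/1 not
Unsatisfied: (0,3), (0,4), (1,1), (1,2), (1,3), (2,0), (2,3), (2,4), (3,0), (3,1), (3,3), (3,4), (4,4) — 13 in total.

13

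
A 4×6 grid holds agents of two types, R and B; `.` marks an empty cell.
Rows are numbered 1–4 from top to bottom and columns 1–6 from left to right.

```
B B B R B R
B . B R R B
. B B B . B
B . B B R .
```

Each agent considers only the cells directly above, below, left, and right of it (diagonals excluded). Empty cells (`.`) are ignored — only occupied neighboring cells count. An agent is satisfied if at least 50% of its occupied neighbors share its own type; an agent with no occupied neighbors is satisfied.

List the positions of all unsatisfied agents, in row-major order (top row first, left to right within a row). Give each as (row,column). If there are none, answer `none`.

(1,1)B 2/2 ok
(1,2)B 2/2 ok
(1,3)B 2/3 ok
(1,4)R 1/3 unhappy
(1,5)B 0/3 unhappy
(1,6)R 0/2 unhappy
(2,1)B 1/1 ok
(2,3)B 2/3 ok
(2,4)R 2/4 ok
(2,5)R 1/3 unhappy
(2,6)B 1/3 unhappy
(3,2)B 1/1 ok
(3,3)B 4/4 ok
(3,4)B 2/3 ok
(3,6)B 1/1 ok
(4,1)B 0/0 ok
(4,3)B 2/2 ok
(4,4)B 2/3 ok
(4,5)R 0/1 unhappy

(1,4), (1,5), (1,6), (2,5), (2,6), (4,5)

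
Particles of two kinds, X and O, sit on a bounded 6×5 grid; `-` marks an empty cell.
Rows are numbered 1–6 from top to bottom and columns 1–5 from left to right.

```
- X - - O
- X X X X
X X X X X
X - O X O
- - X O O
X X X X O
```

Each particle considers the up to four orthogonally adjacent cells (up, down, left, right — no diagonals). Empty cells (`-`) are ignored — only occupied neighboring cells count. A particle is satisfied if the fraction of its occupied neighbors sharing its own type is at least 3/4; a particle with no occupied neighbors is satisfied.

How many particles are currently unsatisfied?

10

(1,2)X 1/1 ok
(1,5)O 0/1 unhappy
(2,2)X 3/3 ok
(2,3)X 3/3 ok
(2,4)X 3/3 ok
(2,5)X 2/3 unhappy
(3,1)X 2/2 ok
(3,2)X 3/3 ok
(3,3)X 3/4 ok
(3,4)X 4/4 ok
(3,5)X 2/3 unhappy
(4,1)X 1/1 ok
(4,3)O 0/3 unhappy
(4,4)X 1/4 unhappy
(4,5)O 1/3 unhappy
(5,3)X 1/3 unhappy
(5,4)O 1/4 unhappy
(5,5)O 3/3 ok
(6,1)X 1/1 ok
(6,2)X 2/2 ok
(6,3)X 3/3 ok
(6,4)X 1/3 unhappy
(6,5)O 1/2 unhappy
Unsatisfied: (1,5), (2,5), (3,5), (4,3), (4,4), (4,5), (5,3), (5,4), (6,4), (6,5) — 10 in total.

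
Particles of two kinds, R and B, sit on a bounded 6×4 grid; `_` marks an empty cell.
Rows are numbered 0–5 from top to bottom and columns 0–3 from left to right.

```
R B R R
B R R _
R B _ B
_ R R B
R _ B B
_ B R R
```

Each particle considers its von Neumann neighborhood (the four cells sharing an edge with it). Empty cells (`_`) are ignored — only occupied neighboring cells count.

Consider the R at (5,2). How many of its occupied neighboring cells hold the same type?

1

Occupied neighbors of (5,2): (4,2)=B, (5,1)=B, (5,3)=R.
Same type (R): 1 of 3.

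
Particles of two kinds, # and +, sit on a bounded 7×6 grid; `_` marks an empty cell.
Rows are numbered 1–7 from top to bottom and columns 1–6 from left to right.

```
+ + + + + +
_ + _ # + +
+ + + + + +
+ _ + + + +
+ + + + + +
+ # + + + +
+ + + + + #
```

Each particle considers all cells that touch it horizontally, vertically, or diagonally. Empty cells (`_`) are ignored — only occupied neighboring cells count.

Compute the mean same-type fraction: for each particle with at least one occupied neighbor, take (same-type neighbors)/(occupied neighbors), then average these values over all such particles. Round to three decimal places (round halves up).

0.836

(1,1)+ 2/2
(1,2)+ 3/3
(1,3)+ 3/4
(1,4)+ 3/4
(1,5)+ 4/5
(1,6)+ 3/3
(2,2)+ 6/6
(2,4)# 0/7
(2,5)+ 7/8
(2,6)+ 5/5
(3,1)+ 3/3
(3,2)+ 5/5
(3,3)+ 5/6
(3,4)+ 6/7
(3,5)+ 7/8
(3,6)+ 5/5
(4,1)+ 4/4
(4,3)+ 7/7
(4,4)+ 8/8
(4,5)+ 8/8
(4,6)+ 5/5
(5,1)+ 3/4
(5,2)+ 6/7
(5,3)+ 6/7
(5,4)+ 8/8
(5,5)+ 8/8
(5,6)+ 5/5
(6,1)+ 4/5
(6,2)# 0/8
(6,3)+ 7/8
(6,4)+ 8/8
(6,5)+ 7/8
(6,6)+ 4/5
(7,1)+ 2/3
(7,2)+ 4/5
(7,3)+ 4/5
(7,4)+ 5/5
(7,5)+ 4/5
(7,6)# 0/3
Sum over 39 particles: 2/2 + 3/3 + 3/4 + 3/4 + 4/5 + 3/3 + 6/6 + 0/7 + 7/8 + 5/5 + 3/3 + 5/5 + 5/6 + 6/7 + 7/8 + 5/5 + 4/4 + 7/7 + 8/8 + 8/8 + 5/5 + 3/4 + 6/7 + 6/7 + 8/8 + 8/8 + 5/5 + 4/5 + 0/8 + 7/8 + 8/8 + 7/8 + 4/5 + 2/3 + 4/5 + 4/5 + 5/5 + 4/5 + 0/3 = 4567/140; mean = 4567/140 ÷ 39 = 4567/5460 = 0.836446… → 0.836.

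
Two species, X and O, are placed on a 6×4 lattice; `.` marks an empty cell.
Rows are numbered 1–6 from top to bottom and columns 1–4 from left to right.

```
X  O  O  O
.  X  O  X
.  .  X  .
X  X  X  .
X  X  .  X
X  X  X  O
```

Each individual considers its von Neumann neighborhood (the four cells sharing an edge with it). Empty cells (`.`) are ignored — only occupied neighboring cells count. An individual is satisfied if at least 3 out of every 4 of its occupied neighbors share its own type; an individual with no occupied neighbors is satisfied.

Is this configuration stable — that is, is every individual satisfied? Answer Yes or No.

Row 1: (1,1)X 0/1 ✗ · (1,2)O 1/3 ✗ · (1,3)O 3/3 ✓ · (1,4)O 1/2 ✗
Row 2: (2,2)X 0/2 ✗ · (2,3)O 1/4 ✗ · (2,4)X 0/2 ✗
Row 3: (3,3)X 1/2 ✗
Row 4: (4,1)X 2/2 ✓ · (4,2)X 3/3 ✓ · (4,3)X 2/2 ✓
Row 5: (5,1)X 3/3 ✓ · (5,2)X 3/3 ✓ · (5,4)X 0/1 ✗
Row 6: (6,1)X 2/2 ✓ · (6,2)X 3/3 ✓ · (6,3)X 1/2 ✗ · (6,4)O 0/2 ✗
For instance (1,1) has only 0/1 same-type neighbors, below 3/4.

No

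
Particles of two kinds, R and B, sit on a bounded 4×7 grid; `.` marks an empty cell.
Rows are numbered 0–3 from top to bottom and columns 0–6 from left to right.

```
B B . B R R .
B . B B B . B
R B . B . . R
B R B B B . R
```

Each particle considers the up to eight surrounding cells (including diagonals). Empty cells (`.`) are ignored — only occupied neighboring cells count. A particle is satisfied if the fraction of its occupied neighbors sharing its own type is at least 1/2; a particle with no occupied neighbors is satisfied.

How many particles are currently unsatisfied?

Row 0: (0,0)B 2/2 satisfied · (0,1)B 3/3 satisfied · (0,3)B 3/4 satisfied · (0,4)R 1/4 not · (0,5)R 1/3 not
Row 1: (1,0)B 3/4 satisfied · (1,2)B 5/5 satisfied · (1,3)B 4/5 satisfied · (1,4)B 3/5 satisfied · (1,6)B 0/2 not
Row 2: (2,0)R 1/4 not · (2,1)B 4/6 satisfied · (2,3)B 6/6 satisfied · (2,6)R 1/2 satisfied
Row 3: (3,0)B 1/3 not · (3,1)R 1/4 not · (3,2)B 3/4 satisfied · (3,3)B 3/3 satisfied · (3,4)B 2/2 satisfied · (3,6)R 1/1 satisfied
Unsatisfied: (0,4), (0,5), (1,6), (2,0), (3,0), (3,1) — 6 in total.

6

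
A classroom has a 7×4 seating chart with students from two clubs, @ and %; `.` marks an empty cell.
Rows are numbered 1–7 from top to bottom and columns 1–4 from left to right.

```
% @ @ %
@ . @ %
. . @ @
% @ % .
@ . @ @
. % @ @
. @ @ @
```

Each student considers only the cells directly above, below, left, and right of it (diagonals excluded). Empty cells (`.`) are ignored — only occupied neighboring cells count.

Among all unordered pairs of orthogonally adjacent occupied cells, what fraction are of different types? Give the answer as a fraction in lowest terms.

12/25

Scan each occupied cell's neighbors to the right and below so each pair is counted once.
Row 1: %(1,1)–@(1,2)≠ %(1,1)–@(2,1)≠ @(1,2)–@(1,3)= @(1,3)–%(1,4)≠ @(1,3)–@(2,3)= %(1,4)–%(2,4)=  → 3/6 unlike.
Row 2: @(2,3)–%(2,4)≠ @(2,3)–@(3,3)= %(2,4)–@(3,4)≠  → 2/3 unlike.
Row 3: @(3,3)–@(3,4)= @(3,3)–%(4,3)≠  → 1/2 unlike.
Row 4: %(4,1)–@(4,2)≠ %(4,1)–@(5,1)≠ @(4,2)–%(4,3)≠ %(4,3)–@(5,3)≠  → 4/4 unlike.
Row 5: @(5,3)–@(5,4)= @(5,3)–@(6,3)= @(5,4)–@(6,4)=  → 0/3 unlike.
Row 6: %(6,2)–@(6,3)≠ %(6,2)–@(7,2)≠ @(6,3)–@(6,4)= @(6,3)–@(7,3)= @(6,4)–@(7,4)=  → 2/5 unlike.
Row 7: @(7,2)–@(7,3)= @(7,3)–@(7,4)=  → 0/2 unlike.
Total adjacent occupied pairs: 25; unlike-type pairs: 12.
12/25 is already in lowest terms.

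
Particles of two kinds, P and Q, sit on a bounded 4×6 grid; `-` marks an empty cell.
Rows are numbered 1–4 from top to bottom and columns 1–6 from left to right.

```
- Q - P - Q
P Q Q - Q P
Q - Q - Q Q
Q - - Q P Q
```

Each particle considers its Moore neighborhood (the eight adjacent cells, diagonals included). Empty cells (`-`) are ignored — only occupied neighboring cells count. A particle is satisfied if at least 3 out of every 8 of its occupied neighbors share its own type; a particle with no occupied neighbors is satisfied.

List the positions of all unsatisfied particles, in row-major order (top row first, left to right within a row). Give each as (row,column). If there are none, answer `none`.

(1,2)Q 2/3 ok
(1,4)P 0/2 unhappy
(1,6)Q 1/2 ok
(2,1)P 0/3 unhappy
(2,2)Q 4/5 ok
(2,3)Q 3/4 ok
(2,5)Q 3/5 ok
(2,6)P 0/4 unhappy
(3,1)Q 2/3 ok
(3,3)Q 3/3 ok
(3,5)Q 4/6 ok
(3,6)Q 3/5 ok
(4,1)Q 1/1 ok
(4,4)Q 2/3 ok
(4,5)P 0/4 unhappy
(4,6)Q 2/3 ok

(1,4), (2,1), (2,6), (4,5)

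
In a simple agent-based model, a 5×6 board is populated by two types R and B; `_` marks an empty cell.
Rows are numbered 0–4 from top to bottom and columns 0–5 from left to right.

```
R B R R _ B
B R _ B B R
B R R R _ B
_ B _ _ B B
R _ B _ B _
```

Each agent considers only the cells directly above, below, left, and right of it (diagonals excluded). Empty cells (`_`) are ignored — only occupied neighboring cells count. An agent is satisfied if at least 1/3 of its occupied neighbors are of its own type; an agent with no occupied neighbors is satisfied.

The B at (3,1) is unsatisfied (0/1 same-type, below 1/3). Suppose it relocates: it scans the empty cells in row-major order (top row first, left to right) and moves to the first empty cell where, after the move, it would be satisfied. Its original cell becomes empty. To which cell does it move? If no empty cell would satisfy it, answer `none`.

(0,4)

Vacating (3,1). Empty cells in order:
  (0,4): 2/3 same-type → satisfied — stop here.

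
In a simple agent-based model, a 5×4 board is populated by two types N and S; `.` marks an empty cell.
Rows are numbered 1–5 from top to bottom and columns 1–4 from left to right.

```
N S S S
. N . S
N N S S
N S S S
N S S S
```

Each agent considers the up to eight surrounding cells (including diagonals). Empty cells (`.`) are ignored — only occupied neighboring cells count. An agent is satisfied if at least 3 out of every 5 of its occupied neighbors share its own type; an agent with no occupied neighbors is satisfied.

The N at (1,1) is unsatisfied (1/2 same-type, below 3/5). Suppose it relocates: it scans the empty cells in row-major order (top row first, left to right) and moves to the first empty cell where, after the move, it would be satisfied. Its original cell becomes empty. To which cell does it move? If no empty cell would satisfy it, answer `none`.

Vacating (1,1). Empty cells in order:
  (2,1): 3/4 same-type → satisfied — stop here.

(2,1)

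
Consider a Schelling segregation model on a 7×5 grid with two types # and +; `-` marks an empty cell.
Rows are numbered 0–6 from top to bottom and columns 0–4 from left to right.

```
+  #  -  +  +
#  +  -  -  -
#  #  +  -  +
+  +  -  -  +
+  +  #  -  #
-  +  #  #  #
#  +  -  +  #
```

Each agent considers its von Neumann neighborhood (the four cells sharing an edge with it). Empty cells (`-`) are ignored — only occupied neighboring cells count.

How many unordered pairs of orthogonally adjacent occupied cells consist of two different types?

Scan each occupied cell's neighbors to the right and below so each pair is counted once.
Row 0: +(0,0)–#(0,1)≠ +(0,0)–#(1,0)≠ #(0,1)–+(1,1)≠ +(0,3)–+(0,4)=  → 3/4 unlike.
Row 1: #(1,0)–+(1,1)≠ #(1,0)–#(2,0)= +(1,1)–#(2,1)≠  → 2/3 unlike.
Row 2: #(2,0)–#(2,1)= #(2,0)–+(3,0)≠ #(2,1)–+(2,2)≠ #(2,1)–+(3,1)≠ +(2,4)–+(3,4)=  → 3/5 unlike.
Row 3: +(3,0)–+(3,1)= +(3,0)–+(4,0)= +(3,1)–+(4,1)= +(3,4)–#(4,4)≠  → 1/4 unlike.
Row 4: +(4,0)–+(4,1)= +(4,1)–#(4,2)≠ +(4,1)–+(5,1)= #(4,2)–#(5,2)= #(4,4)–#(5,4)=  → 1/5 unlike.
Row 5: +(5,1)–#(5,2)≠ +(5,1)–+(6,1)= #(5,2)–#(5,3)= #(5,3)–#(5,4)= #(5,3)–+(6,3)≠ #(5,4)–#(6,4)=  → 2/6 unlike.
Row 6: #(6,0)–+(6,1)≠ +(6,3)–#(6,4)≠  → 2/2 unlike.
Total adjacent occupied pairs: 29; unlike-type pairs: 14.

14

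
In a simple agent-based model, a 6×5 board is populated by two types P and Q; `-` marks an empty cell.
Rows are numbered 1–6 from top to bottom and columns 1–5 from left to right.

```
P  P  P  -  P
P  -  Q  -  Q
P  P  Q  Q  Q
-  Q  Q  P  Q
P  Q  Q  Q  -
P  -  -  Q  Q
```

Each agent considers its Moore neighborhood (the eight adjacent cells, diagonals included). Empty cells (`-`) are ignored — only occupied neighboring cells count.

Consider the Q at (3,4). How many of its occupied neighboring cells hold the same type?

Occupied neighbors of (3,4): (2,3)=Q, (2,5)=Q, (3,3)=Q, (3,5)=Q, (4,3)=Q, (4,4)=P, (4,5)=Q.
Same type (Q): 6 of 7.

6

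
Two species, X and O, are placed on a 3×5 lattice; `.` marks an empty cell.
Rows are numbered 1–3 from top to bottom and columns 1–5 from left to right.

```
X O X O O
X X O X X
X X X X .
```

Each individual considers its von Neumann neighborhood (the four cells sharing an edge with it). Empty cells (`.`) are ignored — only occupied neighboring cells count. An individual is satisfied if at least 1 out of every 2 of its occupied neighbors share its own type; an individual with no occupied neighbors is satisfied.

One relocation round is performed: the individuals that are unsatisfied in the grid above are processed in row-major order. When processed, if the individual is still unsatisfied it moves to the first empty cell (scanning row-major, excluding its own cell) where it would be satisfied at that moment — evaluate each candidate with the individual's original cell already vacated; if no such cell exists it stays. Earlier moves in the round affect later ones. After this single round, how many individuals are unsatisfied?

Initially unsatisfied (in order): (1,2), (1,3), (1,4), (2,3).
  (1,2): no empty cell satisfies it; stays.
  (1,3) → (3,5).
  (1,4): now satisfied by earlier moves; stays.
  (2,3) → (1,3).
Resulting grid:
X O O O O
X X . X X
X X X X X
Unsatisfied now: (1,2).

1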